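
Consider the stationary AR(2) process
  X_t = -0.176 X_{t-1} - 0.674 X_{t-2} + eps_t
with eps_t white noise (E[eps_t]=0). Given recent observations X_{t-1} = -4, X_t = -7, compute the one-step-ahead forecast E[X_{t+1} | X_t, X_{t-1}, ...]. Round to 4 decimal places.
E[X_{t+1} \mid \mathcal F_t] = 3.9280

For an AR(p) model X_t = c + sum_i phi_i X_{t-i} + eps_t, the
one-step-ahead conditional mean is
  E[X_{t+1} | X_t, ...] = c + sum_i phi_i X_{t+1-i}.
Substitute known values:
  E[X_{t+1} | ...] = (-0.176) * (-7) + (-0.674) * (-4)
                   = 3.9280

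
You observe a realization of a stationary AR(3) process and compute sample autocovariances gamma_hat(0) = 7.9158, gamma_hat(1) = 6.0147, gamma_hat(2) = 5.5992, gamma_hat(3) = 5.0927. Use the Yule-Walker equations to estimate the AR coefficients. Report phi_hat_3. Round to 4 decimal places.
\hat\phi_{3} = 0.0980

The Yule-Walker equations for an AR(p) process read, in matrix form,
  Gamma_p phi = r_p,   with   (Gamma_p)_{ij} = gamma(|i - j|),
                       (r_p)_i = gamma(i),   i,j = 1..p.
Substitute the sample gammas (Toeplitz matrix and right-hand side of size 3):
  Gamma_p = [[7.9158, 6.0147, 5.5992], [6.0147, 7.9158, 6.0147], [5.5992, 6.0147, 7.9158]]
  r_p     = [6.0147, 5.5992, 5.0927]
Written out (R1..R3):
  (R1) 7.9158 phi_1 + 6.0147 phi_2 + 5.5992 phi_3 = 6.0147
  (R2) 6.0147 phi_1 + 7.9158 phi_2 + 6.0147 phi_3 = 5.5992
  (R3) 5.5992 phi_1 + 6.0147 phi_2 + 7.9158 phi_3 = 5.0927
Gaussian elimination:
  R2 <- R2 - (6.0147/7.9158) R1 = R2 - (0.759835) R1:  3.345622 phi_2 + 1.760233 phi_3 = 1.029022
  R3 <- R3 - (5.5992/7.9158) R1 = R3 - (0.707345) R1:  1.760233 phi_2 + 3.955235 phi_3 = 0.838233
  R3 <- R3 - (1.760233/3.345622) R2 = R3 - (0.52613) R2:  3.029123 phi_3 = 0.296834
Back-substitution:
  phi_hat_3 = 0.296834 / 3.029123 = 0.097993
  phi_hat_2 = (1.029022 - (1.760233)(0.097993)) / 3.345622 = 0.256015
  phi_hat_1 = (6.0147 - (6.0147)(0.256015) - (5.5992)(0.097993)) / 7.9158 = 0.49599
So phi_hat = [0.4960, 0.2560, 0.0980].
Therefore phi_hat_3 = 0.0980.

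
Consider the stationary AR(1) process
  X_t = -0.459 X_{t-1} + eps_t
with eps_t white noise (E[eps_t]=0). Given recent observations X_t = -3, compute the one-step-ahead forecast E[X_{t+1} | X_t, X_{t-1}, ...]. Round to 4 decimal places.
E[X_{t+1} \mid \mathcal F_t] = 1.3770

For an AR(p) model X_t = c + sum_i phi_i X_{t-i} + eps_t, the
one-step-ahead conditional mean is
  E[X_{t+1} | X_t, ...] = c + sum_i phi_i X_{t+1-i}.
Substitute known values:
  E[X_{t+1} | ...] = (-0.459) * (-3)
                   = 1.3770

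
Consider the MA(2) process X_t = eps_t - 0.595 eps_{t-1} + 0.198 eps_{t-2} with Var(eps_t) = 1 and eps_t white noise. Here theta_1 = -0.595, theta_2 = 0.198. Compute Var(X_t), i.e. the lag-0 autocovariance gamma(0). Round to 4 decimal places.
\gamma(0) = 1.3932

For an MA(q) process X_t = eps_t + sum_i theta_i eps_{t-i} with
Var(eps_t) = sigma^2, the variance is
  gamma(0) = sigma^2 * (1 + sum_i theta_i^2).
  sum_i theta_i^2 = (-0.595)^2 + (0.198)^2 = 0.354025 + 0.039204 = 0.393229.
  gamma(0) = 1 * (1 + 0.393229) = 1 * 1.393229 = 1.393229, which rounds to 1.3932.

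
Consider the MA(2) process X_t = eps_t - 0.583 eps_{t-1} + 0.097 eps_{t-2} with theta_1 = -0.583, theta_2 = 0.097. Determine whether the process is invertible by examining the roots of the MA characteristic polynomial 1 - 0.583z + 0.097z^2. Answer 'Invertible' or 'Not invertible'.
\text{Invertible}

The MA(q) characteristic polynomial is P(z) = 1 - 0.583z + 0.097z^2.
Invertibility requires all roots to lie outside the unit circle, i.e. |z| > 1 for every root.
Set 1 + (-0.583) z + (0.097) z^2 = 0, i.e. a z^2 + b z + c = 0 with a = 0.097, b = -0.583, c = 1.
Discriminant D = b^2 - 4ac = (-0.583)^2 - 4*(0.097)*1 = 0.339889 - (0.388) = -0.048111.
D < 0, so the roots are the complex-conjugate pair z = (-b +/- i sqrt(-D)) / (2a) = 3.0052 +/- 1.1306i.
For a conjugate pair |z|^2 = z * conj(z) = (product of roots) = c/a = 1/(0.097) = 10.309278, so |z| = sqrt(10.309278) = 3.2108 for both roots.
Moduli of all roots: 3.2108, 3.2108.
All moduli strictly greater than 1? Yes.
Verdict: Invertible.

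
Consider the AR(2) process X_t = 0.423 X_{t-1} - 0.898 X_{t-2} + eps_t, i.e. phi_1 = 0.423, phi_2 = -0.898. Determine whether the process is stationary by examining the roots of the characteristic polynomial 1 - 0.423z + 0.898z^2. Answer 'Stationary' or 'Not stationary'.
\text{Stationary}

The AR(p) characteristic polynomial is P(z) = 1 - 0.423z + 0.898z^2.
Stationarity requires all roots to lie outside the unit circle, i.e. |z| > 1 for every root.
Set 1 + (-0.423) z + (0.898) z^2 = 0, i.e. a z^2 + b z + c = 0 with a = 0.898, b = -0.423, c = 1.
Discriminant D = b^2 - 4ac = (-0.423)^2 - 4*(0.898)*1 = 0.178929 - (3.592) = -3.413071.
D < 0, so the roots are the complex-conjugate pair z = (-b +/- i sqrt(-D)) / (2a) = 0.2355 +/- 1.0286i.
For a conjugate pair |z|^2 = z * conj(z) = (product of roots) = c/a = 1/(0.898) = 1.113586, so |z| = sqrt(1.113586) = 1.0553 for both roots.
Moduli of all roots: 1.0553, 1.0553.
All moduli strictly greater than 1? Yes.
Verdict: Stationary.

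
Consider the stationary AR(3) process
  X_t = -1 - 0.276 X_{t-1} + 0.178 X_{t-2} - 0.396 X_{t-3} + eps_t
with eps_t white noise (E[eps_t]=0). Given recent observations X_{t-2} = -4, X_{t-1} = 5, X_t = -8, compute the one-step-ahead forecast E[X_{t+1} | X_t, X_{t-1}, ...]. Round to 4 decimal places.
E[X_{t+1} \mid \mathcal F_t] = 3.6820

For an AR(p) model X_t = c + sum_i phi_i X_{t-i} + eps_t, the
one-step-ahead conditional mean is
  E[X_{t+1} | X_t, ...] = c + sum_i phi_i X_{t+1-i}.
Substitute known values:
  E[X_{t+1} | ...] = -1 + (-0.276) * (-8) + (0.178) * (5) + (-0.396) * (-4)
                   = 3.6820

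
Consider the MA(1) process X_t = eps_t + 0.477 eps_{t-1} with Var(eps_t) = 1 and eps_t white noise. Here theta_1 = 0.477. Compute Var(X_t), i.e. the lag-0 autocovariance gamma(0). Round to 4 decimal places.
\gamma(0) = 1.2275

For an MA(q) process X_t = eps_t + sum_i theta_i eps_{t-i} with
Var(eps_t) = sigma^2, the variance is
  gamma(0) = sigma^2 * (1 + sum_i theta_i^2).
  sum_i theta_i^2 = (0.477)^2 = 0.227529.
  gamma(0) = 1 * (1 + 0.227529) = 1 * 1.227529 = 1.227529, which rounds to 1.2275.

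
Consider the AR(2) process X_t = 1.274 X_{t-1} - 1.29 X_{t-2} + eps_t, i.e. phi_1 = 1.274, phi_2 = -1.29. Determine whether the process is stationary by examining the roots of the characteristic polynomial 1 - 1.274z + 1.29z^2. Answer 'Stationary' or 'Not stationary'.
\text{Not stationary}

The AR(p) characteristic polynomial is P(z) = 1 - 1.274z + 1.29z^2.
Stationarity requires all roots to lie outside the unit circle, i.e. |z| > 1 for every root.
Set 1 + (-1.274) z + (1.29) z^2 = 0, i.e. a z^2 + b z + c = 0 with a = 1.29, b = -1.274, c = 1.
Discriminant D = b^2 - 4ac = (-1.274)^2 - 4*(1.29)*1 = 1.623076 - (5.16) = -3.536924.
D < 0, so the roots are the complex-conjugate pair z = (-b +/- i sqrt(-D)) / (2a) = 0.4938 +/- 0.7289i.
For a conjugate pair |z|^2 = z * conj(z) = (product of roots) = c/a = 1/(1.29) = 0.775194, so |z| = sqrt(0.775194) = 0.8805 for both roots.
Moduli of all roots: 0.8805, 0.8805.
All moduli strictly greater than 1? No.
Verdict: Not stationary.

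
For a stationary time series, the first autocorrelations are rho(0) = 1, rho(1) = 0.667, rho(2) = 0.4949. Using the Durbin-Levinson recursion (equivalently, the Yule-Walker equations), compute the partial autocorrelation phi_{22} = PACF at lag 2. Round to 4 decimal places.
\phi_{22} = 0.0901

The PACF at lag k is phi_{kk}, the last component of the solution
to the Yule-Walker system G_k phi = r_k where
  (G_k)_{ij} = rho(|i - j|), (r_k)_i = rho(i), i,j = 1..k.
Equivalently, Durbin-Levinson gives phi_{kk} iteratively:
  phi_{11} = rho(1)
  phi_{kk} = [rho(k) - sum_{j=1..k-1} phi_{k-1,j} rho(k-j)]
            / [1 - sum_{j=1..k-1} phi_{k-1,j} rho(j)],
  phi_{k,j} = phi_{k-1,j} - phi_{kk} phi_{k-1,k-j},  j = 1..k-1.
Step k = 1:
  phi_11 = rho(1) = 0.667.
Step k = 2:
  phi_22 = [rho(2) - phi_11 rho(1)] / [1 - phi_11 rho(1)] = [0.4949 - (0.667)(0.667)] / [1 - (0.667)(0.667)]
         = 0.050011 / 0.555111 = 0.0901.
Therefore phi_{22} = 0.0901.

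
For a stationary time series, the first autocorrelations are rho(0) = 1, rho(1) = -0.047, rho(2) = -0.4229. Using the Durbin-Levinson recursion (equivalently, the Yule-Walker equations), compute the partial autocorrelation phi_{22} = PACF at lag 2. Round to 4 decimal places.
\phi_{22} = -0.4261

The PACF at lag k is phi_{kk}, the last component of the solution
to the Yule-Walker system G_k phi = r_k where
  (G_k)_{ij} = rho(|i - j|), (r_k)_i = rho(i), i,j = 1..k.
Equivalently, Durbin-Levinson gives phi_{kk} iteratively:
  phi_{11} = rho(1)
  phi_{kk} = [rho(k) - sum_{j=1..k-1} phi_{k-1,j} rho(k-j)]
            / [1 - sum_{j=1..k-1} phi_{k-1,j} rho(j)],
  phi_{k,j} = phi_{k-1,j} - phi_{kk} phi_{k-1,k-j},  j = 1..k-1.
Step k = 1:
  phi_11 = rho(1) = -0.047.
Step k = 2:
  phi_22 = [rho(2) - phi_11 rho(1)] / [1 - phi_11 rho(1)] = [-0.4229 - (-0.047)(-0.047)] / [1 - (-0.047)(-0.047)]
         = -0.425109 / 0.997791 = -0.4261.
Therefore phi_{22} = -0.4261.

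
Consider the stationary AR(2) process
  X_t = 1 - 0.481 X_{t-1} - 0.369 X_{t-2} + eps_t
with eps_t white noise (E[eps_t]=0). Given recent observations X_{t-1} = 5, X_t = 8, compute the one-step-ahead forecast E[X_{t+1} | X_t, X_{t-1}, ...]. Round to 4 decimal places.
E[X_{t+1} \mid \mathcal F_t] = -4.6930

For an AR(p) model X_t = c + sum_i phi_i X_{t-i} + eps_t, the
one-step-ahead conditional mean is
  E[X_{t+1} | X_t, ...] = c + sum_i phi_i X_{t+1-i}.
Substitute known values:
  E[X_{t+1} | ...] = 1 + (-0.481) * (8) + (-0.369) * (5)
                   = -4.6930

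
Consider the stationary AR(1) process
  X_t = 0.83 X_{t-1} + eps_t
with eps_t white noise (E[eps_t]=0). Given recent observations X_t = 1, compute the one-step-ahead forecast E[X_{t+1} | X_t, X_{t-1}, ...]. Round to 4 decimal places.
E[X_{t+1} \mid \mathcal F_t] = 0.8300

For an AR(p) model X_t = c + sum_i phi_i X_{t-i} + eps_t, the
one-step-ahead conditional mean is
  E[X_{t+1} | X_t, ...] = c + sum_i phi_i X_{t+1-i}.
Substitute known values:
  E[X_{t+1} | ...] = (0.83) * (1)
                   = 0.8300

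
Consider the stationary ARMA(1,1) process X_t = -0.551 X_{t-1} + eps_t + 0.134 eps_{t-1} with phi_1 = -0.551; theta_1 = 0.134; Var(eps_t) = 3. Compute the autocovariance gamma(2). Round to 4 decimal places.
\gamma(2) = 0.9167

Multiply the model equation by X_{t-k} and take expectations. With theta_0 = psi_0 = 1 and psi_j the MA(infinity) weights, this gives
  gamma(k) - sum_i phi_i gamma(k-i) = c_k,
  c_k = sigma^2 * sum_{j=k..q} theta_j psi_{j-k}   (c_k = 0 for k > q),
using gamma(-m) = gamma(m).
psi-weights needed (psi_j = theta_j + sum_i phi_i psi_{j-i}):
  psi_1 = theta_1 + phi_1 = 0.134 + (-0.551) = -0.417
Right-hand sides:
  c_0 = sigma^2 (1 + theta_1 psi_1) = 3 * (1 + (0.134)(-0.417)) = 3 * 0.944122 = 2.832366
  c_1 = sigma^2 theta_1 = 3 * (0.134) = 0.402
  c_2 = 0
Equations for k = 0 and k = 1 (AR order 1):
  gamma(0) = phi_1 gamma(1) + c_0
  gamma(1) = phi_1 gamma(0) + c_1
Substituting the second into the first: gamma(0) (1 - phi_1^2) = c_0 + phi_1 c_1, so
  gamma(0) = (c_0 + phi_1 c_1) / (1 - phi_1^2) = (2.832366 + (-0.551)(0.402)) / (1 - (-0.551)^2) = 2.610864 / 0.696399 = 3.749092.
  gamma(1) = phi_1 gamma(0) + c_1 = (-0.551)(3.749092) + (0.402) = -1.66375.
For k = 2 (> q): gamma(2) = phi_1 gamma(1) = (-0.551)(-1.66375) = 0.916726.
Therefore gamma(2) = 0.9167 (to 4 decimal places).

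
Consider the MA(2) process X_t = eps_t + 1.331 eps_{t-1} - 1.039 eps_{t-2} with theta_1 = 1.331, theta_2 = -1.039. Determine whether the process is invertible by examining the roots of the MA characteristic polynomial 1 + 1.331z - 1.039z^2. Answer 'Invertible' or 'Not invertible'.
\text{Not invertible}

The MA(q) characteristic polynomial is P(z) = 1 + 1.331z - 1.039z^2.
Invertibility requires all roots to lie outside the unit circle, i.e. |z| > 1 for every root.
Set 1 + (1.331) z + (-1.039) z^2 = 0, i.e. a z^2 + b z + c = 0 with a = -1.039, b = 1.331, c = 1.
Discriminant D = b^2 - 4ac = (1.331)^2 - 4*(-1.039)*1 = 1.771561 - (-4.156) = 5.927561.
D >= 0, so the roots are real: z = (-b +/- sqrt(D)) / (2a) = (-1.331 +/- 2.434658) / (-2.078).
  z_1 = (-1.331 + 2.434658) / (-2.078) = -0.5311,   |z_1| = 0.5311.
  z_2 = (-1.331 - 2.434658) / (-2.078) = 1.8122,   |z_2| = 1.8122.
Moduli of all roots: 0.5311, 1.8122.
All moduli strictly greater than 1? No.
Verdict: Not invertible.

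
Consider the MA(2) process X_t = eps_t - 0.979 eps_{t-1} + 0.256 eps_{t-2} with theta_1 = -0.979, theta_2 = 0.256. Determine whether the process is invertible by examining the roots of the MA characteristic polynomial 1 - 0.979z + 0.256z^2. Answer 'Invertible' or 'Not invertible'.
\text{Invertible}

The MA(q) characteristic polynomial is P(z) = 1 - 0.979z + 0.256z^2.
Invertibility requires all roots to lie outside the unit circle, i.e. |z| > 1 for every root.
Set 1 + (-0.979) z + (0.256) z^2 = 0, i.e. a z^2 + b z + c = 0 with a = 0.256, b = -0.979, c = 1.
Discriminant D = b^2 - 4ac = (-0.979)^2 - 4*(0.256)*1 = 0.958441 - (1.024) = -0.065559.
D < 0, so the roots are the complex-conjugate pair z = (-b +/- i sqrt(-D)) / (2a) = 1.9121 +/- 0.5001i.
For a conjugate pair |z|^2 = z * conj(z) = (product of roots) = c/a = 1/(0.256) = 3.90625, so |z| = sqrt(3.90625) = 1.9764 for both roots.
Moduli of all roots: 1.9764, 1.9764.
All moduli strictly greater than 1? Yes.
Verdict: Invertible.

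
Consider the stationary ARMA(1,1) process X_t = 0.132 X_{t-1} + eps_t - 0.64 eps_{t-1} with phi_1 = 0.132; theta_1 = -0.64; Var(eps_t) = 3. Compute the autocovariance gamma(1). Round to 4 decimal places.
\gamma(1) = -1.4200

Multiply the model equation by X_{t-k} and take expectations. With theta_0 = psi_0 = 1 and psi_j the MA(infinity) weights, this gives
  gamma(k) - sum_i phi_i gamma(k-i) = c_k,
  c_k = sigma^2 * sum_{j=k..q} theta_j psi_{j-k}   (c_k = 0 for k > q),
using gamma(-m) = gamma(m).
psi-weights needed (psi_j = theta_j + sum_i phi_i psi_{j-i}):
  psi_1 = theta_1 + phi_1 = -0.64 + (0.132) = -0.508
Right-hand sides:
  c_0 = sigma^2 (1 + theta_1 psi_1) = 3 * (1 + (-0.64)(-0.508)) = 3 * 1.32512 = 3.97536
  c_1 = sigma^2 theta_1 = 3 * (-0.64) = -1.92
  c_2 = 0
Equations for k = 0 and k = 1 (AR order 1):
  gamma(0) = phi_1 gamma(1) + c_0
  gamma(1) = phi_1 gamma(0) + c_1
Substituting the second into the first: gamma(0) (1 - phi_1^2) = c_0 + phi_1 c_1, so
  gamma(0) = (c_0 + phi_1 c_1) / (1 - phi_1^2) = (3.97536 + (0.132)(-1.92)) / (1 - (0.132)^2) = 3.72192 / 0.982576 = 3.787921.
  gamma(1) = phi_1 gamma(0) + c_1 = (0.132)(3.787921) + (-1.92) = -1.419994.
Therefore gamma(1) = -1.4200 (to 4 decimal places).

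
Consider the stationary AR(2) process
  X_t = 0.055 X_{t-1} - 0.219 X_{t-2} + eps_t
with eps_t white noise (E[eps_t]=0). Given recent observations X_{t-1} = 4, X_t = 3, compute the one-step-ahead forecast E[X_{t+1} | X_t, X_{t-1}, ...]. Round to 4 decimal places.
E[X_{t+1} \mid \mathcal F_t] = -0.7110

For an AR(p) model X_t = c + sum_i phi_i X_{t-i} + eps_t, the
one-step-ahead conditional mean is
  E[X_{t+1} | X_t, ...] = c + sum_i phi_i X_{t+1-i}.
Substitute known values:
  E[X_{t+1} | ...] = (0.055) * (3) + (-0.219) * (4)
                   = -0.7110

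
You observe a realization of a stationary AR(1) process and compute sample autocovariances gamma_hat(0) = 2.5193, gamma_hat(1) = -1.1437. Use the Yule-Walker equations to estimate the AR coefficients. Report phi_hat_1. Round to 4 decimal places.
\hat\phi_{1} = -0.4540

The Yule-Walker equations for an AR(p) process read, in matrix form,
  Gamma_p phi = r_p,   with   (Gamma_p)_{ij} = gamma(|i - j|),
                       (r_p)_i = gamma(i),   i,j = 1..p.
Substitute the sample gammas (Toeplitz matrix and right-hand side of size 1):
  Gamma_p = [[2.5193]]
  r_p     = [-1.1437]
With p = 1 this is the single equation gamma(0) phi_1 = gamma(1):
  phi_hat_1 = gamma(1) / gamma(0) = -1.1437 / 2.5193 = -0.4540.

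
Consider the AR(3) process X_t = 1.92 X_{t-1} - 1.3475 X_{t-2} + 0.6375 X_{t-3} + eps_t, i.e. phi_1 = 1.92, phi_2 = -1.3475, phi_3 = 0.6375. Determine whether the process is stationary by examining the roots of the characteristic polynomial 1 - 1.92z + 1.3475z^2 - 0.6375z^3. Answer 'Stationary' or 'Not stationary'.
\text{Not stationary}

The AR(p) characteristic polynomial is P(z) = 1 - 1.92z + 1.3475z^2 - 0.6375z^3.
Stationarity requires all roots to lie outside the unit circle, i.e. |z| > 1 for every root.
Degree 3: look for a simple real root z0 first, then factor out (1 - z/z0) and solve the remaining quadratic.
Testing z0 = 0.8: P(0.8) = 1 + (-1.92)(0.8) + (1.3475)(0.8)^2 + (-0.6375)(0.8)^3
  = 1 + (-1.536) + (0.8624) + (-0.3264) = 0.  So z_0 = 0.8 is a root, |z_0| = 0.8.
Divide out the factor (1 - 1.25 z) = (1 - z/z0) (since 1/z0 = 1.25):
  P(z) = (1 - 1.25 z)(1 + (-0.67) z + (0.51) z^2)
  [check: z-coef -0.67 - (1.25) = -1.92; z^2-coef 0.51 - (1.25)(-0.67) = 1.3475; z^3-coef -(1.25)(0.51) = -0.6375.]
Remaining roots from the quadratic factor 1 + (-0.67) z + (0.51) z^2:
  Set 1 + (-0.67) z + (0.51) z^2 = 0, i.e. a z^2 + b z + c = 0 with a = 0.51, b = -0.67, c = 1.
  Discriminant D = b^2 - 4ac = (-0.67)^2 - 4*(0.51)*1 = 0.4489 - (2.04) = -1.5911.
  D < 0, so the roots are the complex-conjugate pair z = (-b +/- i sqrt(-D)) / (2a) = 0.6569 +/- 1.2367i.
  For a conjugate pair |z|^2 = z * conj(z) = (product of roots) = c/a = 1/(0.51) = 1.960784, so |z| = sqrt(1.960784) = 1.4003 for both roots.
Moduli of all roots: 0.8000, 1.4003, 1.4003.
All moduli strictly greater than 1? No.
Verdict: Not stationary.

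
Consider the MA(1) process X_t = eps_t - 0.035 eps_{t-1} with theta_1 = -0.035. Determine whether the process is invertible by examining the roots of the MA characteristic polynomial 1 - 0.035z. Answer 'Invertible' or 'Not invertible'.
\text{Invertible}

The MA(q) characteristic polynomial is P(z) = 1 - 0.035z.
Invertibility requires all roots to lie outside the unit circle, i.e. |z| > 1 for every root.
This is linear in z: 1 + (-0.035) z = 0  =>  z = -1/(-0.035) = 28.571429,  |z| = 28.571429.
Moduli of all roots: 28.5714.
All moduli strictly greater than 1? Yes.
Verdict: Invertible.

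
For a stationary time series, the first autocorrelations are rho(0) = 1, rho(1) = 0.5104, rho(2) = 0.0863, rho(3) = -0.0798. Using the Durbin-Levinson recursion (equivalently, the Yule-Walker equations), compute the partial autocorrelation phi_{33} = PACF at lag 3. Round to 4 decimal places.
\phi_{33} = -0.0200

The PACF at lag k is phi_{kk}, the last component of the solution
to the Yule-Walker system G_k phi = r_k where
  (G_k)_{ij} = rho(|i - j|), (r_k)_i = rho(i), i,j = 1..k.
Equivalently, Durbin-Levinson gives phi_{kk} iteratively:
  phi_{11} = rho(1)
  phi_{kk} = [rho(k) - sum_{j=1..k-1} phi_{k-1,j} rho(k-j)]
            / [1 - sum_{j=1..k-1} phi_{k-1,j} rho(j)],
  phi_{k,j} = phi_{k-1,j} - phi_{kk} phi_{k-1,k-j},  j = 1..k-1.
Step k = 1:
  phi_11 = rho(1) = 0.5104.
Step k = 2:
  phi_22 = [rho(2) - phi_11 rho(1)] / [1 - phi_11 rho(1)] = [0.0863 - (0.5104)(0.5104)] / [1 - (0.5104)(0.5104)]
         = -0.17420816 / 0.73949184 = -0.235578.
  Update: phi_21 = phi_11 - phi_22 phi_11 = 0.5104 - (-0.235578)(0.5104) = 0.630639.
Step k = 3:
  phi_33 = [rho(3) - phi_21 rho(2) - phi_22 rho(1)] / [1 - phi_21 rho(1) - phi_22 rho(2)]
    numerator   = -0.0798 - (0.630639)(0.0863) - (-0.235578)(0.5104) = -0.01398504
    denominator = 1 - (0.630639)(0.5104) - (-0.235578)(0.0863) = 0.69845219
  phi_33 = -0.01398504 / 0.69845219 = -0.02.
Therefore phi_{33} = -0.0200.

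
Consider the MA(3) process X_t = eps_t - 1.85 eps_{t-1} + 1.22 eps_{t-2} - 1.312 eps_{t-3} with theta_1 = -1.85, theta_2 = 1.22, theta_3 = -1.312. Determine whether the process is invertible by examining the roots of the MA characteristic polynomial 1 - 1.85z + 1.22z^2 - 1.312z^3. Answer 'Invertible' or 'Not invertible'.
\text{Not invertible}

The MA(q) characteristic polynomial is P(z) = 1 - 1.85z + 1.22z^2 - 1.312z^3.
Invertibility requires all roots to lie outside the unit circle, i.e. |z| > 1 for every root.
Degree 3: look for a simple real root z0 first, then factor out (1 - z/z0) and solve the remaining quadratic.
Testing z0 = 0.625: P(0.625) = 1 + (-1.85)(0.625) + (1.22)(0.625)^2 + (-1.312)(0.625)^3
  = 1 + (-1.15625) + (0.476562) + (-0.320312) = 0.  So z_0 = 0.625 is a root, |z_0| = 0.625.
Divide out the factor (1 - 1.6 z) = (1 - z/z0) (since 1/z0 = 1.6):
  P(z) = (1 - 1.6 z)(1 + (-0.25) z + (0.82) z^2)
  [check: z-coef -0.25 - (1.6) = -1.85; z^2-coef 0.82 - (1.6)(-0.25) = 1.22; z^3-coef -(1.6)(0.82) = -1.312.]
Remaining roots from the quadratic factor 1 + (-0.25) z + (0.82) z^2:
  Set 1 + (-0.25) z + (0.82) z^2 = 0, i.e. a z^2 + b z + c = 0 with a = 0.82, b = -0.25, c = 1.
  Discriminant D = b^2 - 4ac = (-0.25)^2 - 4*(0.82)*1 = 0.0625 - (3.28) = -3.2175.
  D < 0, so the roots are the complex-conjugate pair z = (-b +/- i sqrt(-D)) / (2a) = 0.1524 +/- 1.0937i.
  For a conjugate pair |z|^2 = z * conj(z) = (product of roots) = c/a = 1/(0.82) = 1.219512, so |z| = sqrt(1.219512) = 1.1043 for both roots.
Moduli of all roots: 0.6250, 1.1043, 1.1043.
All moduli strictly greater than 1? No.
Verdict: Not invertible.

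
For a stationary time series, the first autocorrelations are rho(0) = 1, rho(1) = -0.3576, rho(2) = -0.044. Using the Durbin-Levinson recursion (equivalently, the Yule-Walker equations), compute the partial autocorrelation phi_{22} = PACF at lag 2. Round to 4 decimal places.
\phi_{22} = -0.1971

The PACF at lag k is phi_{kk}, the last component of the solution
to the Yule-Walker system G_k phi = r_k where
  (G_k)_{ij} = rho(|i - j|), (r_k)_i = rho(i), i,j = 1..k.
Equivalently, Durbin-Levinson gives phi_{kk} iteratively:
  phi_{11} = rho(1)
  phi_{kk} = [rho(k) - sum_{j=1..k-1} phi_{k-1,j} rho(k-j)]
            / [1 - sum_{j=1..k-1} phi_{k-1,j} rho(j)],
  phi_{k,j} = phi_{k-1,j} - phi_{kk} phi_{k-1,k-j},  j = 1..k-1.
Step k = 1:
  phi_11 = rho(1) = -0.3576.
Step k = 2:
  phi_22 = [rho(2) - phi_11 rho(1)] / [1 - phi_11 rho(1)] = [-0.044 - (-0.3576)(-0.3576)] / [1 - (-0.3576)(-0.3576)]
         = -0.17187776 / 0.87212224 = -0.1971.
Therefore phi_{22} = -0.1971.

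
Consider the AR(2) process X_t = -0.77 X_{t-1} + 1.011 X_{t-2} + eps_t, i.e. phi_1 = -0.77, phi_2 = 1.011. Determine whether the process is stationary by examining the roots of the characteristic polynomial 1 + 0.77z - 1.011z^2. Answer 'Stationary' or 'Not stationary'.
\text{Not stationary}

The AR(p) characteristic polynomial is P(z) = 1 + 0.77z - 1.011z^2.
Stationarity requires all roots to lie outside the unit circle, i.e. |z| > 1 for every root.
Set 1 + (0.77) z + (-1.011) z^2 = 0, i.e. a z^2 + b z + c = 0 with a = -1.011, b = 0.77, c = 1.
Discriminant D = b^2 - 4ac = (0.77)^2 - 4*(-1.011)*1 = 0.5929 - (-4.044) = 4.6369.
D >= 0, so the roots are real: z = (-b +/- sqrt(D)) / (2a) = (-0.77 +/- 2.153346) / (-2.022).
  z_1 = (-0.77 + 2.153346) / (-2.022) = -0.6841,   |z_1| = 0.6841.
  z_2 = (-0.77 - 2.153346) / (-2.022) = 1.4458,   |z_2| = 1.4458.
Moduli of all roots: 0.6841, 1.4458.
All moduli strictly greater than 1? No.
Verdict: Not stationary.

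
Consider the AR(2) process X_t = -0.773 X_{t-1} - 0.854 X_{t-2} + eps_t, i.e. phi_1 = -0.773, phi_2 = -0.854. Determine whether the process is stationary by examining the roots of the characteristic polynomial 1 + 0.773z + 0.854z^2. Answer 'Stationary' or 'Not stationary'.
\text{Stationary}

The AR(p) characteristic polynomial is P(z) = 1 + 0.773z + 0.854z^2.
Stationarity requires all roots to lie outside the unit circle, i.e. |z| > 1 for every root.
Set 1 + (0.773) z + (0.854) z^2 = 0, i.e. a z^2 + b z + c = 0 with a = 0.854, b = 0.773, c = 1.
Discriminant D = b^2 - 4ac = (0.773)^2 - 4*(0.854)*1 = 0.597529 - (3.416) = -2.818471.
D < 0, so the roots are the complex-conjugate pair z = (-b +/- i sqrt(-D)) / (2a) = -0.4526 +/- 0.9829i.
For a conjugate pair |z|^2 = z * conj(z) = (product of roots) = c/a = 1/(0.854) = 1.17096, so |z| = sqrt(1.17096) = 1.0821 for both roots.
Moduli of all roots: 1.0821, 1.0821.
All moduli strictly greater than 1? Yes.
Verdict: Stationary.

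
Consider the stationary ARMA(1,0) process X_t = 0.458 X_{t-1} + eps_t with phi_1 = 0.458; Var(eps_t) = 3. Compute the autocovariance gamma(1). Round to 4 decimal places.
\gamma(1) = 1.7387

Multiply the model equation by X_{t-k} and take expectations. With theta_0 = psi_0 = 1 and psi_j the MA(infinity) weights, this gives
  gamma(k) - sum_i phi_i gamma(k-i) = c_k,
  c_k = sigma^2 * sum_{j=k..q} theta_j psi_{j-k}   (c_k = 0 for k > q),
using gamma(-m) = gamma(m).
Pure AR (q = 0): c_0 = sigma^2 = 3, c_k = 0 for k >= 1.
Equations for k = 0 and k = 1 (AR order 1):
  gamma(0) = phi_1 gamma(1) + c_0
  gamma(1) = phi_1 gamma(0) + c_1
Substituting the second into the first: gamma(0) (1 - phi_1^2) = c_0 + phi_1 c_1, so
  gamma(0) = c_0 / (1 - phi_1^2) = 3 / (1 - (0.458)^2) = 3 / 0.790236 = 3.796334.
  gamma(1) = phi_1 gamma(0) = (0.458)(3.796334) = 1.738721.
Therefore gamma(1) = 1.7387 (to 4 decimal places).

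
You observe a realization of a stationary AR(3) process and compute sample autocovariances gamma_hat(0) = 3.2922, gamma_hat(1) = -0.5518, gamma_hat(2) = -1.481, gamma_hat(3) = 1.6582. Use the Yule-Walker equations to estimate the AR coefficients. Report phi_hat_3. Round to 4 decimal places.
\hat\phi_{3} = 0.4190

The Yule-Walker equations for an AR(p) process read, in matrix form,
  Gamma_p phi = r_p,   with   (Gamma_p)_{ij} = gamma(|i - j|),
                       (r_p)_i = gamma(i),   i,j = 1..p.
Substitute the sample gammas (Toeplitz matrix and right-hand side of size 3):
  Gamma_p = [[3.2922, -0.5518, -1.481], [-0.5518, 3.2922, -0.5518], [-1.481, -0.5518, 3.2922]]
  r_p     = [-0.5518, -1.481, 1.6582]
Written out (R1..R3):
  (R1) 3.2922 phi_1 - 0.5518 phi_2 - 1.481 phi_3 = -0.5518
  (R2) -0.5518 phi_1 + 3.2922 phi_2 - 0.5518 phi_3 = -1.481
  (R3) -1.481 phi_1 - 0.5518 phi_2 + 3.2922 phi_3 = 1.6582
Gaussian elimination:
  R2 <- R2 - (-0.5518/3.2922) R1 = R2 - (-0.167608) R1:  3.199714 phi_2 - 0.800028 phi_3 = -1.573486
  R3 <- R3 - (-1.481/3.2922) R1 = R3 - (-0.449851) R1:  -0.800028 phi_2 + 2.62597 phi_3 = 1.409972
  R3 <- R3 - (-0.800028/3.199714) R2 = R3 - (-0.250031) R2:  2.425939 phi_3 = 1.016552
Back-substitution:
  phi_hat_3 = 1.016552 / 2.425939 = 0.419034
  phi_hat_2 = (-1.573486 - (-0.800028)(0.419034)) / 3.199714 = -0.386987
  phi_hat_1 = (-0.5518 - (-0.5518)(-0.386987) - (-1.481)(0.419034)) / 3.2922 = -0.043967
So phi_hat = [-0.0440, -0.3870, 0.4190].
Therefore phi_hat_3 = 0.4190.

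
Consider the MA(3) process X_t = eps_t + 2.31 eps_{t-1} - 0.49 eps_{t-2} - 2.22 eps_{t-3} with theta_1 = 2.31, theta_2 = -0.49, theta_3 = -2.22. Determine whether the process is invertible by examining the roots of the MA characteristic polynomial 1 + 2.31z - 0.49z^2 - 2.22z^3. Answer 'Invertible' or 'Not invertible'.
\text{Not invertible}

The MA(q) characteristic polynomial is P(z) = 1 + 2.31z - 0.49z^2 - 2.22z^3.
Invertibility requires all roots to lie outside the unit circle, i.e. |z| > 1 for every root.
Degree 3: look for a simple real root z0 first, then factor out (1 - z/z0) and solve the remaining quadratic.
Testing z0 = -0.5: P(-0.5) = 1 + (2.31)(-0.5) + (-0.49)(-0.5)^2 + (-2.22)(-0.5)^3
  = 1 + (-1.155) + (-0.1225) + (0.2775) = 0.  So z_0 = -0.5 is a root, |z_0| = 0.5.
Divide out the factor (1 + 2 z) = (1 - z/z0) (since 1/z0 = -2):
  P(z) = (1 + 2 z)(1 + (0.31) z + (-1.11) z^2)
  [check: z-coef 0.31 - (-2) = 2.31; z^2-coef -1.11 - (-2)(0.31) = -0.49; z^3-coef -(-2)(-1.11) = -2.22.]
Remaining roots from the quadratic factor 1 + (0.31) z + (-1.11) z^2:
  Set 1 + (0.31) z + (-1.11) z^2 = 0, i.e. a z^2 + b z + c = 0 with a = -1.11, b = 0.31, c = 1.
  Discriminant D = b^2 - 4ac = (0.31)^2 - 4*(-1.11)*1 = 0.0961 - (-4.44) = 4.5361.
  D >= 0, so the roots are real: z = (-b +/- sqrt(D)) / (2a) = (-0.31 +/- 2.129812) / (-2.22).
    z_1 = (-0.31 + 2.129812) / (-2.22) = -0.8197,   |z_1| = 0.8197.
    z_2 = (-0.31 - 2.129812) / (-2.22) = 1.099,   |z_2| = 1.099.
Moduli of all roots: 0.5000, 0.8197, 1.0990.
All moduli strictly greater than 1? No.
Verdict: Not invertible.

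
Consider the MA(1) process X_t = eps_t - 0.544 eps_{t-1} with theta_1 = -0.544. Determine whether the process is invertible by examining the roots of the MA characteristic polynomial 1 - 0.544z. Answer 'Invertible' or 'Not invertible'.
\text{Invertible}

The MA(q) characteristic polynomial is P(z) = 1 - 0.544z.
Invertibility requires all roots to lie outside the unit circle, i.e. |z| > 1 for every root.
This is linear in z: 1 + (-0.544) z = 0  =>  z = -1/(-0.544) = 1.838235,  |z| = 1.838235.
Moduli of all roots: 1.8382.
All moduli strictly greater than 1? Yes.
Verdict: Invertible.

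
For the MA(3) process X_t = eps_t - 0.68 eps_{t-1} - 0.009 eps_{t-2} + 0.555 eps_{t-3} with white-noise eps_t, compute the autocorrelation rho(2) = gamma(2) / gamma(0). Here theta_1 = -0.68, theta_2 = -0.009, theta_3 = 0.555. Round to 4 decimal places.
\rho(2) = -0.2182

For an MA(q) process with theta_0 = 1, the autocovariance is
  gamma(k) = sigma^2 * sum_{i=0..q-k} theta_i * theta_{i+k},
and rho(k) = gamma(k) / gamma(0). Sigma^2 cancels.
  numerator   = (1)*(-0.009) + (-0.68)*(0.555) = -0.3864.
  denominator = (1)^2 + (-0.68)^2 + (-0.009)^2 + (0.555)^2 = 1.770506.
  rho(2) = -0.3864 / 1.770506 = -0.2182.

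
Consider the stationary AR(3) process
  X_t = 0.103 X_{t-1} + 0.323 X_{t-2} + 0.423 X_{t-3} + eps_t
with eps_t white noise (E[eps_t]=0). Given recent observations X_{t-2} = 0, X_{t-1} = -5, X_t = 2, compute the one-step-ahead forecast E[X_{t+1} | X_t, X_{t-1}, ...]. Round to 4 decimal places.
E[X_{t+1} \mid \mathcal F_t] = -1.4090

For an AR(p) model X_t = c + sum_i phi_i X_{t-i} + eps_t, the
one-step-ahead conditional mean is
  E[X_{t+1} | X_t, ...] = c + sum_i phi_i X_{t+1-i}.
Substitute known values:
  E[X_{t+1} | ...] = (0.103) * (2) + (0.323) * (-5) + (0.423) * (0)
                   = -1.4090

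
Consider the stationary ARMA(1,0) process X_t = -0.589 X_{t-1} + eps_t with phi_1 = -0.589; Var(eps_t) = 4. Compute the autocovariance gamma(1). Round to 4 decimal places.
\gamma(1) = -3.6075

Multiply the model equation by X_{t-k} and take expectations. With theta_0 = psi_0 = 1 and psi_j the MA(infinity) weights, this gives
  gamma(k) - sum_i phi_i gamma(k-i) = c_k,
  c_k = sigma^2 * sum_{j=k..q} theta_j psi_{j-k}   (c_k = 0 for k > q),
using gamma(-m) = gamma(m).
Pure AR (q = 0): c_0 = sigma^2 = 4, c_k = 0 for k >= 1.
Equations for k = 0 and k = 1 (AR order 1):
  gamma(0) = phi_1 gamma(1) + c_0
  gamma(1) = phi_1 gamma(0) + c_1
Substituting the second into the first: gamma(0) (1 - phi_1^2) = c_0 + phi_1 c_1, so
  gamma(0) = c_0 / (1 - phi_1^2) = 4 / (1 - (-0.589)^2) = 4 / 0.653079 = 6.124833.
  gamma(1) = phi_1 gamma(0) = (-0.589)(6.124833) = -3.607527.
Therefore gamma(1) = -3.6075 (to 4 decimal places).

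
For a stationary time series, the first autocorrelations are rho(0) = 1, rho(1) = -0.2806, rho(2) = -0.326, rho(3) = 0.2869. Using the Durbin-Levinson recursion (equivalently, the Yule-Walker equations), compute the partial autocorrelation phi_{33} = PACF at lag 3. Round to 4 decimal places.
\phi_{33} = 0.0430

The PACF at lag k is phi_{kk}, the last component of the solution
to the Yule-Walker system G_k phi = r_k where
  (G_k)_{ij} = rho(|i - j|), (r_k)_i = rho(i), i,j = 1..k.
Equivalently, Durbin-Levinson gives phi_{kk} iteratively:
  phi_{11} = rho(1)
  phi_{kk} = [rho(k) - sum_{j=1..k-1} phi_{k-1,j} rho(k-j)]
            / [1 - sum_{j=1..k-1} phi_{k-1,j} rho(j)],
  phi_{k,j} = phi_{k-1,j} - phi_{kk} phi_{k-1,k-j},  j = 1..k-1.
Step k = 1:
  phi_11 = rho(1) = -0.2806.
Step k = 2:
  phi_22 = [rho(2) - phi_11 rho(1)] / [1 - phi_11 rho(1)] = [-0.326 - (-0.2806)(-0.2806)] / [1 - (-0.2806)(-0.2806)]
         = -0.40473636 / 0.92126364 = -0.439327.
  Update: phi_21 = phi_11 - phi_22 phi_11 = -0.2806 - (-0.439327)(-0.2806) = -0.403875.
Step k = 3:
  phi_33 = [rho(3) - phi_21 rho(2) - phi_22 rho(1)] / [1 - phi_21 rho(1) - phi_22 rho(2)]
    numerator   = 0.2869 - (-0.403875)(-0.326) - (-0.439327)(-0.2806) = 0.03196139
    denominator = 1 - (-0.403875)(-0.2806) - (-0.439327)(-0.326) = 0.74345187
  phi_33 = 0.03196139 / 0.74345187 = 0.043.
Therefore phi_{33} = 0.0430.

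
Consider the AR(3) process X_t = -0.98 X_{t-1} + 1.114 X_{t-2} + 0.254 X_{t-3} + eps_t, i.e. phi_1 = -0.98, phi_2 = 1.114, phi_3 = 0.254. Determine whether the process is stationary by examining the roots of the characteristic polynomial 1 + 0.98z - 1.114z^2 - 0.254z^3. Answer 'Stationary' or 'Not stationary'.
\text{Not stationary}

The AR(p) characteristic polynomial is P(z) = 1 + 0.98z - 1.114z^2 - 0.254z^3.
Stationarity requires all roots to lie outside the unit circle, i.e. |z| > 1 for every root.
Degree 3: look for a simple real root z0 first, then factor out (1 - z/z0) and solve the remaining quadratic.
Testing z0 = -5: P(-5) = 1 + (0.98)(-5) + (-1.114)(-5)^2 + (-0.254)(-5)^3
  = 1 + (-4.9) + (-27.85) + (31.75) = 0.  So z_0 = -5 is a root, |z_0| = 5.
Divide out the factor (1 + 0.2 z) = (1 - z/z0) (since 1/z0 = -0.2):
  P(z) = (1 + 0.2 z)(1 + (0.78) z + (-1.27) z^2)
  [check: z-coef 0.78 - (-0.2) = 0.98; z^2-coef -1.27 - (-0.2)(0.78) = -1.114; z^3-coef -(-0.2)(-1.27) = -0.254.]
Remaining roots from the quadratic factor 1 + (0.78) z + (-1.27) z^2:
  Set 1 + (0.78) z + (-1.27) z^2 = 0, i.e. a z^2 + b z + c = 0 with a = -1.27, b = 0.78, c = 1.
  Discriminant D = b^2 - 4ac = (0.78)^2 - 4*(-1.27)*1 = 0.6084 - (-5.08) = 5.6884.
  D >= 0, so the roots are real: z = (-b +/- sqrt(D)) / (2a) = (-0.78 +/- 2.385037) / (-2.54).
    z_1 = (-0.78 + 2.385037) / (-2.54) = -0.6319,   |z_1| = 0.6319.
    z_2 = (-0.78 - 2.385037) / (-2.54) = 1.2461,   |z_2| = 1.2461.
Moduli of all roots: 5.0000, 0.6319, 1.2461.
All moduli strictly greater than 1? No.
Verdict: Not stationary.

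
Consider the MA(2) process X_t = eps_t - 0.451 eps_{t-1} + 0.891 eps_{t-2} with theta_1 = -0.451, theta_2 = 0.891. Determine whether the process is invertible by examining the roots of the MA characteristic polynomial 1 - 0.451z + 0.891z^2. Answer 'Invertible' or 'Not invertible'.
\text{Invertible}

The MA(q) characteristic polynomial is P(z) = 1 - 0.451z + 0.891z^2.
Invertibility requires all roots to lie outside the unit circle, i.e. |z| > 1 for every root.
Set 1 + (-0.451) z + (0.891) z^2 = 0, i.e. a z^2 + b z + c = 0 with a = 0.891, b = -0.451, c = 1.
Discriminant D = b^2 - 4ac = (-0.451)^2 - 4*(0.891)*1 = 0.203401 - (3.564) = -3.360599.
D < 0, so the roots are the complex-conjugate pair z = (-b +/- i sqrt(-D)) / (2a) = 0.2531 +/- 1.0287i.
For a conjugate pair |z|^2 = z * conj(z) = (product of roots) = c/a = 1/(0.891) = 1.122334, so |z| = sqrt(1.122334) = 1.0594 for both roots.
Moduli of all roots: 1.0594, 1.0594.
All moduli strictly greater than 1? Yes.
Verdict: Invertible.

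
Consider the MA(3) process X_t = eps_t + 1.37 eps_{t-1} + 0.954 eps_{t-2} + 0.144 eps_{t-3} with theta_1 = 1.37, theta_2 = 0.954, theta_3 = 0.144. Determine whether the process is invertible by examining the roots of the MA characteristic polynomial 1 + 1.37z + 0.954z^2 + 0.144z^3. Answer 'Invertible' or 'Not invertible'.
\text{Invertible}

The MA(q) characteristic polynomial is P(z) = 1 + 1.37z + 0.954z^2 + 0.144z^3.
Invertibility requires all roots to lie outside the unit circle, i.e. |z| > 1 for every root.
Degree 3: look for a simple real root z0 first, then factor out (1 - z/z0) and solve the remaining quadratic.
Testing z0 = -5: P(-5) = 1 + (1.37)(-5) + (0.954)(-5)^2 + (0.144)(-5)^3
  = 1 + (-6.85) + (23.85) + (-18) = 0.  So z_0 = -5 is a root, |z_0| = 5.
Divide out the factor (1 + 0.2 z) = (1 - z/z0) (since 1/z0 = -0.2):
  P(z) = (1 + 0.2 z)(1 + (1.17) z + (0.72) z^2)
  [check: z-coef 1.17 - (-0.2) = 1.37; z^2-coef 0.72 - (-0.2)(1.17) = 0.954; z^3-coef -(-0.2)(0.72) = 0.144.]
Remaining roots from the quadratic factor 1 + (1.17) z + (0.72) z^2:
  Set 1 + (1.17) z + (0.72) z^2 = 0, i.e. a z^2 + b z + c = 0 with a = 0.72, b = 1.17, c = 1.
  Discriminant D = b^2 - 4ac = (1.17)^2 - 4*(0.72)*1 = 1.3689 - (2.88) = -1.5111.
  D < 0, so the roots are the complex-conjugate pair z = (-b +/- i sqrt(-D)) / (2a) = -0.8125 +/- 0.8537i.
  For a conjugate pair |z|^2 = z * conj(z) = (product of roots) = c/a = 1/(0.72) = 1.388889, so |z| = sqrt(1.388889) = 1.1785 for both roots.
Moduli of all roots: 5.0000, 1.1785, 1.1785.
All moduli strictly greater than 1? Yes.
Verdict: Invertible.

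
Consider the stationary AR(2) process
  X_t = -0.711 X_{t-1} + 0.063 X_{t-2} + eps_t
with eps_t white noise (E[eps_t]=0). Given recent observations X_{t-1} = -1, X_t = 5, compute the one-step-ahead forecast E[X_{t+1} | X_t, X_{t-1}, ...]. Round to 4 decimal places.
E[X_{t+1} \mid \mathcal F_t] = -3.6180

For an AR(p) model X_t = c + sum_i phi_i X_{t-i} + eps_t, the
one-step-ahead conditional mean is
  E[X_{t+1} | X_t, ...] = c + sum_i phi_i X_{t+1-i}.
Substitute known values:
  E[X_{t+1} | ...] = (-0.711) * (5) + (0.063) * (-1)
                   = -3.6180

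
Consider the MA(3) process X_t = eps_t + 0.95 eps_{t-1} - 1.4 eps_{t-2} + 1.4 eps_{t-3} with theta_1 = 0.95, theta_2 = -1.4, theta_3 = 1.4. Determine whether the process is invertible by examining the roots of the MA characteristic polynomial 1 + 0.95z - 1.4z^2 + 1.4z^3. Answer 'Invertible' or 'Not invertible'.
\text{Not invertible}

The MA(q) characteristic polynomial is P(z) = 1 + 0.95z - 1.4z^2 + 1.4z^3.
Invertibility requires all roots to lie outside the unit circle, i.e. |z| > 1 for every root.
Degree 3: look for a simple real root z0 first, then factor out (1 - z/z0) and solve the remaining quadratic.
Testing z0 = -0.5: P(-0.5) = 1 + (0.95)(-0.5) + (-1.4)(-0.5)^2 + (1.4)(-0.5)^3
  = 1 + (-0.475) + (-0.35) + (-0.175) = 0.  So z_0 = -0.5 is a root, |z_0| = 0.5.
Divide out the factor (1 + 2 z) = (1 - z/z0) (since 1/z0 = -2):
  P(z) = (1 + 2 z)(1 + (-1.05) z + (0.7) z^2)
  [check: z-coef -1.05 - (-2) = 0.95; z^2-coef 0.7 - (-2)(-1.05) = -1.4; z^3-coef -(-2)(0.7) = 1.4.]
Remaining roots from the quadratic factor 1 + (-1.05) z + (0.7) z^2:
  Set 1 + (-1.05) z + (0.7) z^2 = 0, i.e. a z^2 + b z + c = 0 with a = 0.7, b = -1.05, c = 1.
  Discriminant D = b^2 - 4ac = (-1.05)^2 - 4*(0.7)*1 = 1.1025 - (2.8) = -1.6975.
  D < 0, so the roots are the complex-conjugate pair z = (-b +/- i sqrt(-D)) / (2a) = 0.75 +/- 0.9306i.
  For a conjugate pair |z|^2 = z * conj(z) = (product of roots) = c/a = 1/(0.7) = 1.428571, so |z| = sqrt(1.428571) = 1.1952 for both roots.
Moduli of all roots: 0.5000, 1.1952, 1.1952.
All moduli strictly greater than 1? No.
Verdict: Not invertible.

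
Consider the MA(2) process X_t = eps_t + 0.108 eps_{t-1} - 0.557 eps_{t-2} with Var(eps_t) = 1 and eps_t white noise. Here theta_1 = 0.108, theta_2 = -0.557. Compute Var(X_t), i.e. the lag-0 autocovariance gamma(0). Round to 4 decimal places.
\gamma(0) = 1.3219

For an MA(q) process X_t = eps_t + sum_i theta_i eps_{t-i} with
Var(eps_t) = sigma^2, the variance is
  gamma(0) = sigma^2 * (1 + sum_i theta_i^2).
  sum_i theta_i^2 = (0.108)^2 + (-0.557)^2 = 0.011664 + 0.310249 = 0.321913.
  gamma(0) = 1 * (1 + 0.321913) = 1 * 1.321913 = 1.321913, which rounds to 1.3219.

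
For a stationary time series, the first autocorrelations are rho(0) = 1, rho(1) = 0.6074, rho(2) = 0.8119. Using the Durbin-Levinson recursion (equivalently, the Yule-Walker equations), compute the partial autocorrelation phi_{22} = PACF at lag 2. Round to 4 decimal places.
\phi_{22} = 0.7019

The PACF at lag k is phi_{kk}, the last component of the solution
to the Yule-Walker system G_k phi = r_k where
  (G_k)_{ij} = rho(|i - j|), (r_k)_i = rho(i), i,j = 1..k.
Equivalently, Durbin-Levinson gives phi_{kk} iteratively:
  phi_{11} = rho(1)
  phi_{kk} = [rho(k) - sum_{j=1..k-1} phi_{k-1,j} rho(k-j)]
            / [1 - sum_{j=1..k-1} phi_{k-1,j} rho(j)],
  phi_{k,j} = phi_{k-1,j} - phi_{kk} phi_{k-1,k-j},  j = 1..k-1.
Step k = 1:
  phi_11 = rho(1) = 0.6074.
Step k = 2:
  phi_22 = [rho(2) - phi_11 rho(1)] / [1 - phi_11 rho(1)] = [0.8119 - (0.6074)(0.6074)] / [1 - (0.6074)(0.6074)]
         = 0.44296524 / 0.63106524 = 0.7019.
Therefore phi_{22} = 0.7019.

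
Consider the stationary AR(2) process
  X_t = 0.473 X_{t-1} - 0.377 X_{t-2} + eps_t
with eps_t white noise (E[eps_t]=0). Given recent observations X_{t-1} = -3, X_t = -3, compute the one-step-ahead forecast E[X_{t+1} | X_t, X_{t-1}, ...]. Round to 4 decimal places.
E[X_{t+1} \mid \mathcal F_t] = -0.2880

For an AR(p) model X_t = c + sum_i phi_i X_{t-i} + eps_t, the
one-step-ahead conditional mean is
  E[X_{t+1} | X_t, ...] = c + sum_i phi_i X_{t+1-i}.
Substitute known values:
  E[X_{t+1} | ...] = (0.473) * (-3) + (-0.377) * (-3)
                   = -0.2880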